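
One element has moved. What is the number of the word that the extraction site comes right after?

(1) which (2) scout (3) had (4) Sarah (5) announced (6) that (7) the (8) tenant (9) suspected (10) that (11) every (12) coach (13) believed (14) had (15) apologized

13

The displaced element is "which scout" (word 2).
It is linked across 3 clause boundaries (that → that → Ø).
It functions as the subject of "apologized", so the gap sits immediately after word 13 ("believed").
Base order: Sarah had announced that the tenant suspected that every coach believed that which scout had apologized.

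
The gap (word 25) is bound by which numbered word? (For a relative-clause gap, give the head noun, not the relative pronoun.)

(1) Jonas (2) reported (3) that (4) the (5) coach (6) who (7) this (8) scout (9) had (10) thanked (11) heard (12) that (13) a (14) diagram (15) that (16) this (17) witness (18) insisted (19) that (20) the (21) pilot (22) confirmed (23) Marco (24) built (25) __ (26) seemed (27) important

14

The gap at 25 is the object of "built", inside a relative clause.
The relative pronoun is "that" (word 15); it is bound by the head noun immediately before it.
Its filler is the head noun "diagram", at word 14.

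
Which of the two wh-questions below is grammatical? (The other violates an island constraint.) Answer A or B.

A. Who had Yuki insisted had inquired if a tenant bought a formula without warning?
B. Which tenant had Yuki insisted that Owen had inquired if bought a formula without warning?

A

In B, the wh-phrase is extracted from inside a wh-island (introduced by "if"), which blocks movement.
In A, the extraction path crosses only that-complement boundaries, which are transparent.
So A is grammatical.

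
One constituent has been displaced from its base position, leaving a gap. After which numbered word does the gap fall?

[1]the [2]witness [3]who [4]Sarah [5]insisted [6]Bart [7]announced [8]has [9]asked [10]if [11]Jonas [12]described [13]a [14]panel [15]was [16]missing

7

The displaced element is "the witness" (word 2).
It is linked across 2 clause boundaries (Ø → Ø).
It functions as the subject of "asked", so the gap sits immediately after word 7 ("announced").
Base order: Sarah insisted Bart announced that the witness has asked if Jonas described a panel.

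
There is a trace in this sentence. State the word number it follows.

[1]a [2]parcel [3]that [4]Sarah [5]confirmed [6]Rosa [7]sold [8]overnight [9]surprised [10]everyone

7

The displaced element is "a parcel" (word 2).
It is linked across 1 clause boundary (Ø).
It functions as the direct object of "sold", so the gap sits immediately after word 7 ("sold").
Base order: Sarah confirmed Rosa sold a parcel overnight.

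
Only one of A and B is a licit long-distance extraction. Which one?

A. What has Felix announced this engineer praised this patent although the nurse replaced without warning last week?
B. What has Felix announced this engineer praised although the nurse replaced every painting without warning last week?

In A, the wh-phrase is extracted from inside an adjunct island (introduced by "although"), which blocks movement.
In B, the extraction path crosses only that-complement boundaries, which are transparent.
So B is grammatical.

B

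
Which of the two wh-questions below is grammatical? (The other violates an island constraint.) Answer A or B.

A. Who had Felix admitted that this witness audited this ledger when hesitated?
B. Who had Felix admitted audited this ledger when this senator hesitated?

In A, the wh-phrase is extracted from inside an adjunct island (introduced by "when"), which blocks movement.
In B, the extraction path crosses only that-complement boundaries, which are transparent.
So B is grammatical.

B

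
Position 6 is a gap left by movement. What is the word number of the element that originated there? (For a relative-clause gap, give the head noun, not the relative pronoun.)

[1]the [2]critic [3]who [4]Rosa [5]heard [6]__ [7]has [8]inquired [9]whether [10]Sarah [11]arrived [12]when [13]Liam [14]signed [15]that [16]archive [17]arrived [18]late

2

The gap at 6 is the subject of "inquired", inside a relative clause.
The relative pronoun is "who" (word 3); it is bound by the head noun immediately before it.
Its filler is the head noun "critic", at word 2.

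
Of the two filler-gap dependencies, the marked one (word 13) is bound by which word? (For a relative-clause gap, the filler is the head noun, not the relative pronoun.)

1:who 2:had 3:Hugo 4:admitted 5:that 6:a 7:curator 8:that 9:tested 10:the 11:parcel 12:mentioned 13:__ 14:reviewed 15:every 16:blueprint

The marked gap is the subject of "reviewed".
Its filler is the fronted wh-phrase "who", at word 1.
(The other dependency links word 7 to a gap after word 8.)

1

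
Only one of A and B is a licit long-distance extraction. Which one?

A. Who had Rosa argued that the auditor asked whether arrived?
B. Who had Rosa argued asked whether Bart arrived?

B

In A, the wh-phrase is extracted from inside a wh-island (introduced by "whether"), which blocks movement.
In B, the extraction path crosses only that-complement boundaries, which are transparent.
So B is grammatical.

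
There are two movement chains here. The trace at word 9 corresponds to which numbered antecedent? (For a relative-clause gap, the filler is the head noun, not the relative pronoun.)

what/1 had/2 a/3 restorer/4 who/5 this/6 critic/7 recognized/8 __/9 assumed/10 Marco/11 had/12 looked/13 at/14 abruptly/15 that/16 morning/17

The marked gap is inside the relative clause, the direct object of "recognized".
Its filler is the head noun "restorer" (via "who"), at word 4.
(The other dependency links word 1 to a gap after word 14.)

4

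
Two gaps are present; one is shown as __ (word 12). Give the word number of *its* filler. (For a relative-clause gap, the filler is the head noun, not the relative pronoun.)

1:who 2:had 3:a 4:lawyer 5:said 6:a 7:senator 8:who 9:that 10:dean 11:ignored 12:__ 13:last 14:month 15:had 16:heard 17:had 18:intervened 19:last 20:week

The marked gap is inside the relative clause, the direct object of "ignored".
Its filler is the head noun "senator" (via "who"), at word 7.
(The other dependency links word 1 to a gap after word 16.)

7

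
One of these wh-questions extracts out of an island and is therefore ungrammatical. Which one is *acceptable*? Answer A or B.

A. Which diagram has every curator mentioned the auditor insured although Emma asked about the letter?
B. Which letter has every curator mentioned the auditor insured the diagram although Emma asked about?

In B, the wh-phrase is extracted from inside an adjunct island (introduced by "although"), which blocks movement.
In A, the extraction path crosses only that-complement boundaries, which are transparent.
So A is grammatical.

A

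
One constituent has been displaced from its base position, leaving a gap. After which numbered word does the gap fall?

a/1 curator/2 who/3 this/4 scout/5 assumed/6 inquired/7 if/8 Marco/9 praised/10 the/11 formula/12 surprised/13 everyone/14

6

The displaced element is "a curator" (word 2).
It is linked across 1 clause boundary (Ø).
It functions as the subject of "inquired", so the gap sits immediately after word 6 ("assumed").
Base order: This scout assumed that a curator inquired if Marco praised the formula.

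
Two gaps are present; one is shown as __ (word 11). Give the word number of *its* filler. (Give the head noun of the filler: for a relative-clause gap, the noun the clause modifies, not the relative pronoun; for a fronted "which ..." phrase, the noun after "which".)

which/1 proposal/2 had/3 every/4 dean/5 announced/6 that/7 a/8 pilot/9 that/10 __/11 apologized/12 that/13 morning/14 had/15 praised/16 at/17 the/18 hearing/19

9

The marked gap is inside the relative clause, the subject of "apologized".
Its filler is the head noun "pilot" (via "that"), at word 9.
(The other dependency links word 2 to a gap after word 16.)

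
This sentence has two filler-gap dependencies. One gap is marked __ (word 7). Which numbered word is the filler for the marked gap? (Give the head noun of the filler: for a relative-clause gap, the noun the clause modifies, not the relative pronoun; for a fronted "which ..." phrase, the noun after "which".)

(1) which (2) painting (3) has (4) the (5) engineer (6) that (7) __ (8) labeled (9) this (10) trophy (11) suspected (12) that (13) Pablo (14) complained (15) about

5

The marked gap is inside the relative clause, the subject of "labeled".
Its filler is the head noun "engineer" (via "that"), at word 5.
(The other dependency links word 2 to a gap after word 15.)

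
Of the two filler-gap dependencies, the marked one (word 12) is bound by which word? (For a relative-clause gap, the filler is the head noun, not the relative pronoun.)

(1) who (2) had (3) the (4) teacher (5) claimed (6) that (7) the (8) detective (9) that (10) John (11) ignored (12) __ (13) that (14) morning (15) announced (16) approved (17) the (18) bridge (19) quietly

The marked gap is inside the relative clause, the direct object of "ignored".
Its filler is the head noun "detective" (via "that"), at word 8.
(The other dependency links word 1 to a gap after word 15.)

8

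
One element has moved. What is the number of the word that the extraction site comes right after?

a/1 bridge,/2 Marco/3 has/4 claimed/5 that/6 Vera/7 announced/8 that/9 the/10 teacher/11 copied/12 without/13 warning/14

12

The displaced element is "a bridge" (word 2).
It is linked across 2 clause boundaries (that → that).
It functions as the direct object of "copied", so the gap sits immediately after word 12 ("copied").
Base order: Marco has claimed that Vera announced that the teacher copied a bridge without warning.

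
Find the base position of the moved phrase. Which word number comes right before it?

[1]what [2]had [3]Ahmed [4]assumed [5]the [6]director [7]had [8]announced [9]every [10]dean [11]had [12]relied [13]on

The displaced element is "what" (word 1).
It is linked across 2 clause boundaries (Ø → Ø).
It functions as the object of the preposition "on" of "relied", so the gap sits immediately after word 13 ("on").
Base order: Ahmed had assumed the director had announced every dean had relied on what.

13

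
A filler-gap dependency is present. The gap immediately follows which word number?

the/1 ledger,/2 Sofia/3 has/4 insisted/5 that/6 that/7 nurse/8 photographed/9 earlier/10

The displaced element is "the ledger" (word 2).
It is linked across 1 clause boundary (that).
It functions as the direct object of "photographed", so the gap sits immediately after word 9 ("photographed").
Base order: Sofia has insisted that that nurse photographed the ledger earlier.

9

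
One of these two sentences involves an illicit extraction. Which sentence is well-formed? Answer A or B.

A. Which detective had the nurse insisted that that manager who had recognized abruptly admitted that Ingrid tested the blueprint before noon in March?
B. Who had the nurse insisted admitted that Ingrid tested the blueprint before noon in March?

In A, the wh-phrase is extracted from inside a complex-NP island (relative clause) (introduced by "who"), which blocks movement.
In B, the extraction path crosses only that-complement boundaries, which are transparent.
So B is grammatical.

B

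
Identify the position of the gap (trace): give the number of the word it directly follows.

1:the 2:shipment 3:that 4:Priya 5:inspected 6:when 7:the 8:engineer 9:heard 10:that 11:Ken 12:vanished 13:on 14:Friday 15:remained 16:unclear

The displaced element is "the shipment" (word 2).
It functions as the direct object of "inspected", so the gap sits immediately after word 5 ("inspected").
Base order: Priya inspected the shipment when the engineer heard that Ken vanished on Friday.

5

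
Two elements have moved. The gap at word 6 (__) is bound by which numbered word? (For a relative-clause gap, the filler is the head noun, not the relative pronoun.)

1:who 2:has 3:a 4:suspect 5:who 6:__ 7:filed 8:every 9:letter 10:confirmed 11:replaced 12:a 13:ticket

4

The marked gap is inside the relative clause, the subject of "filed".
Its filler is the head noun "suspect" (via "who"), at word 4.
(The other dependency links word 1 to a gap after word 10.)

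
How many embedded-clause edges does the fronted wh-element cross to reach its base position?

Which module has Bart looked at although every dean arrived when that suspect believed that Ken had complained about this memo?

0

"which module" originates inside the matrix clause — no clause boundary is crossed.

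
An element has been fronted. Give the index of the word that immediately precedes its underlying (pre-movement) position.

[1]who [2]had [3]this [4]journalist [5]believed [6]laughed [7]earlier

The displaced element is "who" (word 1).
It is linked across 1 clause boundary (Ø).
It functions as the subject of "laughed", so the gap sits immediately after word 5 ("believed").
Base order: This journalist had believed that who laughed earlier.

5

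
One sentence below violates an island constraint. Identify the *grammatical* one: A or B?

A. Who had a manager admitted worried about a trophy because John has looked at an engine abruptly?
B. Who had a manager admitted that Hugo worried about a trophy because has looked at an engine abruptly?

A

In B, the wh-phrase is extracted from inside an adjunct island (introduced by "because"), which blocks movement.
In A, the extraction path crosses only that-complement boundaries, which are transparent.
So A is grammatical.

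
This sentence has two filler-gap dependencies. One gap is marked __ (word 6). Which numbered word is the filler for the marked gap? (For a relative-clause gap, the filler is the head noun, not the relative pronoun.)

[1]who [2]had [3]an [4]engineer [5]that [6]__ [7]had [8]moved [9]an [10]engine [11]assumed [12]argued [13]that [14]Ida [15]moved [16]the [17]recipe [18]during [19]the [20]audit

4

The marked gap is inside the relative clause, the subject of "moved".
Its filler is the head noun "engineer" (via "that"), at word 4.
(The other dependency links word 1 to a gap after word 11.)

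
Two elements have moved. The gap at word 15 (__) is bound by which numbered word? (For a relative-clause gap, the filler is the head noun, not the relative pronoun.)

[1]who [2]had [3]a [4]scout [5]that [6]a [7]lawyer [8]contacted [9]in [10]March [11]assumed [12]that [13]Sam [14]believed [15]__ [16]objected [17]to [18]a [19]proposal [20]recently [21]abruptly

The marked gap is the subject of "objected".
Its filler is the fronted wh-phrase "who", at word 1.
(The other dependency links word 4 to a gap after word 8.)

1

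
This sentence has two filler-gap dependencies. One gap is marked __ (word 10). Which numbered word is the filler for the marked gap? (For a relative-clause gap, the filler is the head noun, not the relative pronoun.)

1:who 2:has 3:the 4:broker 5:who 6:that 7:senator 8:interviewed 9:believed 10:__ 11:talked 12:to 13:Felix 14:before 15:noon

1

The marked gap is the subject of "talked".
Its filler is the fronted wh-phrase "who", at word 1.
(The other dependency links word 4 to a gap after word 8.)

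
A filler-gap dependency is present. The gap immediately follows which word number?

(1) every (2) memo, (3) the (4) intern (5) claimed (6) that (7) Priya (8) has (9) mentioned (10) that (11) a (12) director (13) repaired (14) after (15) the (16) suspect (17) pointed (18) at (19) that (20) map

13

The displaced element is "every memo" (word 2).
It is linked across 2 clause boundaries (that → that).
It functions as the direct object of "repaired", so the gap sits immediately after word 13 ("repaired").
Base order: The intern claimed that Priya has mentioned that a director repaired every memo after the suspect pointed at that map.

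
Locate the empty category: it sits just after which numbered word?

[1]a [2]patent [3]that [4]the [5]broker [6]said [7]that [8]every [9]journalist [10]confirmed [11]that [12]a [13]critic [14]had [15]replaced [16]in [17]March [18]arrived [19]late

The displaced element is "a patent" (word 2).
It is linked across 2 clause boundaries (that → that).
It functions as the direct object of "replaced", so the gap sits immediately after word 15 ("replaced").
Base order: The broker said that every journalist confirmed that a critic had replaced a patent in March.

15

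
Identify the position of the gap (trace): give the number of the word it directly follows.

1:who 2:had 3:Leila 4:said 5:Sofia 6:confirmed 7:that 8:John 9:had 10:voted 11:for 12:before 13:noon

11

The displaced element is "who" (word 1).
It is linked across 2 clause boundaries (Ø → that).
It functions as the object of the preposition "for" of "voted", so the gap sits immediately after word 11 ("for").
Base order: Leila had said Sofia confirmed that John had voted for who before noon.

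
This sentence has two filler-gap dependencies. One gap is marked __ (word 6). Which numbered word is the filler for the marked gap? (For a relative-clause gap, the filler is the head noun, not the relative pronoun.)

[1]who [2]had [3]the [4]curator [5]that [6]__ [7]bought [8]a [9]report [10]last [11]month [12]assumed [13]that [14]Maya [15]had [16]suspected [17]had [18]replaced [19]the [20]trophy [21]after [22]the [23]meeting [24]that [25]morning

4

The marked gap is inside the relative clause, the subject of "bought".
Its filler is the head noun "curator" (via "that"), at word 4.
(The other dependency links word 1 to a gap after word 16.)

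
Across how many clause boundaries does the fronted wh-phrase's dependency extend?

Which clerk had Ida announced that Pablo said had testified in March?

"which clerk" is extracted from the subject of "testified".
Boundaries crossed, outermost first: [that], [Ø] — 2 in total.

2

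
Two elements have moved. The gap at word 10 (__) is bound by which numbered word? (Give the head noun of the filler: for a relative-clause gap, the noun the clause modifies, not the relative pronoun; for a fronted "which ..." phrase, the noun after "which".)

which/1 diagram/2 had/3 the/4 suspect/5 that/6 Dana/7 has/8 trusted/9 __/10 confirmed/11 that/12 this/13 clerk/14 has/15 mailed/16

5

The marked gap is inside the relative clause, the direct object of "trusted".
Its filler is the head noun "suspect" (via "that"), at word 5.
(The other dependency links word 2 to a gap after word 16.)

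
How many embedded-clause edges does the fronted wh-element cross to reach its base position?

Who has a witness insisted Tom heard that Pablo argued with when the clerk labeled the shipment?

2

"who" is extracted from the PP object of "argued".
Boundaries crossed, outermost first: [Ø], [that] — 2 in total.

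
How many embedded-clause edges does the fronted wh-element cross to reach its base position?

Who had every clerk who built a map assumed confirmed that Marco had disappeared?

"who" is extracted from the subject of "confirmed".
Boundaries crossed, outermost first: [Ø] — 1 in total.

1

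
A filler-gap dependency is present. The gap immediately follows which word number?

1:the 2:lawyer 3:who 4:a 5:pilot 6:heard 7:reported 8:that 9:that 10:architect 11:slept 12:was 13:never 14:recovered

6

The displaced element is "the lawyer" (word 2).
It is linked across 1 clause boundary (Ø).
It functions as the subject of "reported", so the gap sits immediately after word 6 ("heard").
Base order: A pilot heard that the lawyer reported that that architect slept.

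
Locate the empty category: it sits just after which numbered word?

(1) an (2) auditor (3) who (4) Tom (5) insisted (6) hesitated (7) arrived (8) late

The displaced element is "an auditor" (word 2).
It is linked across 1 clause boundary (Ø).
It functions as the subject of "hesitated", so the gap sits immediately after word 5 ("insisted").
Base order: Tom insisted an auditor hesitated.

5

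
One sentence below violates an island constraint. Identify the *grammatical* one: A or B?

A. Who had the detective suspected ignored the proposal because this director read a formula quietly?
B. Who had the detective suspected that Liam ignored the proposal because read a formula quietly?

A

In B, the wh-phrase is extracted from inside an adjunct island (introduced by "because"), which blocks movement.
In A, the extraction path crosses only that-complement boundaries, which are transparent.
So A is grammatical.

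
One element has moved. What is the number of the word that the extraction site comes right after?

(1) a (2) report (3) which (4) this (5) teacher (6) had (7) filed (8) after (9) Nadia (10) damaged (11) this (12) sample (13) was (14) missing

7

The displaced element is "a report" (word 2).
It functions as the direct object of "filed", so the gap sits immediately after word 7 ("filed").
Base order: This teacher had filed a report after Nadia damaged this sample.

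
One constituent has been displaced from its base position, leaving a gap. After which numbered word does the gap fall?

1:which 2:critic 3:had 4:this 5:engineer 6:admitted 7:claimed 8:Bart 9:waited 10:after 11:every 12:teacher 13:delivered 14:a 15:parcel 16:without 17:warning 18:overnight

6

The displaced element is "which critic" (word 2).
It is linked across 1 clause boundary (Ø).
It functions as the subject of "claimed", so the gap sits immediately after word 6 ("admitted").
Base order: This engineer had admitted which critic claimed Bart waited after every teacher delivered a parcel without warning overnight.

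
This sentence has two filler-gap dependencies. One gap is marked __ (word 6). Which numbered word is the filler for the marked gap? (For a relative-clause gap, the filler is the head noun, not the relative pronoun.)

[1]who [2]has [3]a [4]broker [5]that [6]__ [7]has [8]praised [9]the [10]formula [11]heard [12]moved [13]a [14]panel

4

The marked gap is inside the relative clause, the subject of "praised".
Its filler is the head noun "broker" (via "that"), at word 4.
(The other dependency links word 1 to a gap after word 11.)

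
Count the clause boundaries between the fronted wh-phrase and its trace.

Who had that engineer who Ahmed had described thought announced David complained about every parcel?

"who" is extracted from the subject of "announced".
Boundaries crossed, outermost first: [Ø] — 1 in total.

1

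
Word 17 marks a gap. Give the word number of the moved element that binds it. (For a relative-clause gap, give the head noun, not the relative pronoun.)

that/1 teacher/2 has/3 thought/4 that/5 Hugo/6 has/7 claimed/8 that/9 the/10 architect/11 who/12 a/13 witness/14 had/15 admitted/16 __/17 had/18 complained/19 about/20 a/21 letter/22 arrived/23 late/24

11

The gap at 17 is the subject of "complained", inside a relative clause.
The relative pronoun is "who" (word 12); it is bound by the head noun immediately before it.
Its filler is the head noun "architect", at word 11.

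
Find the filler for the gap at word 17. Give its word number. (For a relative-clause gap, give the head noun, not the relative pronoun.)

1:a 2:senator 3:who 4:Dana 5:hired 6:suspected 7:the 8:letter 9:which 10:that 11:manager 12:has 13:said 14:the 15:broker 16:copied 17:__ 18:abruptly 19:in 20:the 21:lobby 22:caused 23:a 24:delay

The gap at 17 is the object of "copied", inside a relative clause.
The relative pronoun is "which" (word 9); it is bound by the head noun immediately before it.
Its filler is the head noun "letter", at word 8.

8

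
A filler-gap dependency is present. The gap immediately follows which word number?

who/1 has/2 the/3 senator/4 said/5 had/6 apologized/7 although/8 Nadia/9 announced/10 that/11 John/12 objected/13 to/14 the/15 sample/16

The displaced element is "who" (word 1).
It is linked across 1 clause boundary (Ø).
It functions as the subject of "apologized", so the gap sits immediately after word 5 ("said").
Base order: The senator has said that who had apologized although Nadia announced that John objected to the sample.

5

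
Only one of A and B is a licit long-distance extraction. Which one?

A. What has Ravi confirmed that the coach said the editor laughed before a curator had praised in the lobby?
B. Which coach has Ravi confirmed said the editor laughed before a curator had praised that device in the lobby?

In A, the wh-phrase is extracted from inside an adjunct island (introduced by "before"), which blocks movement.
In B, the extraction path crosses only that-complement boundaries, which are transparent.
So B is grammatical.

B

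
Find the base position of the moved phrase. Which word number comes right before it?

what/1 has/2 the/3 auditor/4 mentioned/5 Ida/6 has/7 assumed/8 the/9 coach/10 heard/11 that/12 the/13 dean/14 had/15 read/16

16

The displaced element is "what" (word 1).
It is linked across 3 clause boundaries (Ø → Ø → that).
It functions as the direct object of "read", so the gap sits immediately after word 16 ("read").
Base order: The auditor has mentioned Ida has assumed the coach heard that the dean had read what.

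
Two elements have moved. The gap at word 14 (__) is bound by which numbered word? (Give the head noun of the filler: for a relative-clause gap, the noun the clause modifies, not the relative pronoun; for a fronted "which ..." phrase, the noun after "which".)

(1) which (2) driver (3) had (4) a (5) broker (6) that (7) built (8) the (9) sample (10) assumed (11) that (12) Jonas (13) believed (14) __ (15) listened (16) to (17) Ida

The marked gap is the subject of "listened".
Its filler is the fronted wh-phrase "which driver", at word 2.
(The other dependency links word 5 to a gap after word 6.)

2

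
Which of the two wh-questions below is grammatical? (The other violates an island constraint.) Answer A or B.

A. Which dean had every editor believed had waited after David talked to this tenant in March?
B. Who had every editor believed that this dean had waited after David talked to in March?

In B, the wh-phrase is extracted from inside an adjunct island (introduced by "after"), which blocks movement.
In A, the extraction path crosses only that-complement boundaries, which are transparent.
So A is grammatical.

A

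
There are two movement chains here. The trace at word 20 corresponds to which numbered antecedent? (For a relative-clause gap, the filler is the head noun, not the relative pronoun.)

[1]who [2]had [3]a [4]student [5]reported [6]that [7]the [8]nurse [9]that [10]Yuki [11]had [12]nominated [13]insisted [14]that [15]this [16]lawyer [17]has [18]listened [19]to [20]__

The marked gap is the object of the preposition "to" of "listened".
Its filler is the fronted wh-phrase "who", at word 1.
(The other dependency links word 8 to a gap after word 12.)

1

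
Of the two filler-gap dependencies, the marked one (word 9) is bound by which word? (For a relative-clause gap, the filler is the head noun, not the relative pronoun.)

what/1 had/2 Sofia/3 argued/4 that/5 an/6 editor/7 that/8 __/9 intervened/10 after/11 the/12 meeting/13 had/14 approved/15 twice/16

7

The marked gap is inside the relative clause, the subject of "intervened".
Its filler is the head noun "editor" (via "that"), at word 7.
(The other dependency links word 1 to a gap after word 15.)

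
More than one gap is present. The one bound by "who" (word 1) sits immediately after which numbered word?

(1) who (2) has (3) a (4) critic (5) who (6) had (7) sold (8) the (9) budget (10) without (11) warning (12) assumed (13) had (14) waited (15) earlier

The displaced element is "who" (word 1).
It is linked across 1 clause boundary (Ø).
It functions as the subject of "waited", so the gap sits immediately after word 12 ("assumed").
Base order: A critic who had sold the budget without warning has assumed that who had waited earlier.

12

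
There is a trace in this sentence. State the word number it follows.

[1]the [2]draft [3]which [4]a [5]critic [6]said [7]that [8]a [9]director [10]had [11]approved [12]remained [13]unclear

11

The displaced element is "the draft" (word 2).
It is linked across 1 clause boundary (that).
It functions as the direct object of "approved", so the gap sits immediately after word 11 ("approved").
Base order: A critic said that a director had approved the draft.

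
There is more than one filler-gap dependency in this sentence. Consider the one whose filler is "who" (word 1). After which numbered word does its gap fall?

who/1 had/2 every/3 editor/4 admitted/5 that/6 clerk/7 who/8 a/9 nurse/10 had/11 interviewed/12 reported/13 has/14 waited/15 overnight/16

13

The displaced element is "who" (word 1).
It is linked across 2 clause boundaries (Ø → Ø).
It functions as the subject of "waited", so the gap sits immediately after word 13 ("reported").
Base order: Every editor had admitted that clerk who a nurse had interviewed reported that who has waited overnight.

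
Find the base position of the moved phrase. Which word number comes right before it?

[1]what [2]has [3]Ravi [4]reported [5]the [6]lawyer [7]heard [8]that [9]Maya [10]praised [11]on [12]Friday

10

The displaced element is "what" (word 1).
It is linked across 2 clause boundaries (Ø → that).
It functions as the direct object of "praised", so the gap sits immediately after word 10 ("praised").
Base order: Ravi has reported the lawyer heard that Maya praised what on Friday.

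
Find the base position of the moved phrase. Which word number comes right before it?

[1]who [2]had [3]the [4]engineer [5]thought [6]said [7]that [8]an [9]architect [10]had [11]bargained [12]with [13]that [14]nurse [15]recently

The displaced element is "who" (word 1).
It is linked across 1 clause boundary (Ø).
It functions as the subject of "said", so the gap sits immediately after word 5 ("thought").
Base order: The engineer had thought that who said that an architect had bargained with that nurse recently.

5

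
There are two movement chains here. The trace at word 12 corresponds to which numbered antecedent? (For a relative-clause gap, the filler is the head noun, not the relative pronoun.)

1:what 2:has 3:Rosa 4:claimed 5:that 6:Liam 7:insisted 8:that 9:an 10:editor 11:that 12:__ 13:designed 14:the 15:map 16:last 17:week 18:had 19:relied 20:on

10

The marked gap is inside the relative clause, the subject of "designed".
Its filler is the head noun "editor" (via "that"), at word 10.
(The other dependency links word 1 to a gap after word 20.)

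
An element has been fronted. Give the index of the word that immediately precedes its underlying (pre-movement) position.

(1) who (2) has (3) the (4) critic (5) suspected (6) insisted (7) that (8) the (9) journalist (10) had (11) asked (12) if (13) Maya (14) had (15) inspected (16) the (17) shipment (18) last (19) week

5

The displaced element is "who" (word 1).
It is linked across 1 clause boundary (Ø).
It functions as the subject of "insisted", so the gap sits immediately after word 5 ("suspected").
Base order: The critic has suspected that who insisted that the journalist had asked if Maya had inspected the shipment last week.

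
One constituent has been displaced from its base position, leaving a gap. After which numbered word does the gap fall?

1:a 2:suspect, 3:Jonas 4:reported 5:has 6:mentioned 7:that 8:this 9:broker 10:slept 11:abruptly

The displaced element is "a suspect" (word 2).
It is linked across 1 clause boundary (Ø).
It functions as the subject of "mentioned", so the gap sits immediately after word 4 ("reported").
Base order: Jonas reported that a suspect has mentioned that this broker slept abruptly.

4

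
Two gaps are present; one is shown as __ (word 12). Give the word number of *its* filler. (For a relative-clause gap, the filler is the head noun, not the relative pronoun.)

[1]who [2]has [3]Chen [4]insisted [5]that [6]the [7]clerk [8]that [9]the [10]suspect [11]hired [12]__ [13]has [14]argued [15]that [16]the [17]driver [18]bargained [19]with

The marked gap is inside the relative clause, the direct object of "hired".
Its filler is the head noun "clerk" (via "that"), at word 7.
(The other dependency links word 1 to a gap after word 19.)

7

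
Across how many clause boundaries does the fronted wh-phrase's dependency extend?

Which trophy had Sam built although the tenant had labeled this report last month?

"which trophy" originates inside the matrix clause — no clause boundary is crossed.

0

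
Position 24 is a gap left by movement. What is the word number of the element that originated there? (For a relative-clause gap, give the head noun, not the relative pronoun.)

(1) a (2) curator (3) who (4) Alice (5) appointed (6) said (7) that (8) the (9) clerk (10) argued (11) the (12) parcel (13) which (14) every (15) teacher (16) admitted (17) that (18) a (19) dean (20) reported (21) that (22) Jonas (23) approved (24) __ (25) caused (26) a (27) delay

12

The gap at 24 is the object of "approved", inside a relative clause.
The relative pronoun is "which" (word 13); it is bound by the head noun immediately before it.
Its filler is the head noun "parcel", at word 12.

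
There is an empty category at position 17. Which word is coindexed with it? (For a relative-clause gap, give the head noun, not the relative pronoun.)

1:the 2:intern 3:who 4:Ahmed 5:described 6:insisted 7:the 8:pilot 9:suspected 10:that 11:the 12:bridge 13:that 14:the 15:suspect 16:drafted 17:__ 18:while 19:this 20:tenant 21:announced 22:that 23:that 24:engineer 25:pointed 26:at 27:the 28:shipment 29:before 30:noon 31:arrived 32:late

12

The gap at 17 is the object of "drafted", inside a relative clause.
The relative pronoun is "that" (word 13); it is bound by the head noun immediately before it.
Its filler is the head noun "bridge", at word 12.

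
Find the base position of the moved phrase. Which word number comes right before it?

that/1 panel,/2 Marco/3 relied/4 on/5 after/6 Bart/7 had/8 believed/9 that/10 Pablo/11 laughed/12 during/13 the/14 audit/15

5

The displaced element is "that panel" (word 2).
It functions as the object of the preposition "on" of "relied", so the gap sits immediately after word 5 ("on").
Base order: Marco relied on that panel after Bart had believed that Pablo laughed during the audit.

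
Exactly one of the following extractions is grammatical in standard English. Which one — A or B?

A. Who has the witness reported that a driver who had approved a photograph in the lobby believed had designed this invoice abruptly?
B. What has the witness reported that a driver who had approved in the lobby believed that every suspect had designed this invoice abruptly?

In B, the wh-phrase is extracted from inside a complex-NP island (relative clause) (introduced by "who"), which blocks movement.
In A, the extraction path crosses only that-complement boundaries, which are transparent.
So A is grammatical.

A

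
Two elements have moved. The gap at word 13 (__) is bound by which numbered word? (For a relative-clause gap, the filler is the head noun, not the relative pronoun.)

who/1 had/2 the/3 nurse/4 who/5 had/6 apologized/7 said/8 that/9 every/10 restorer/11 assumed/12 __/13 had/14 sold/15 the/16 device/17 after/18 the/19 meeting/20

The marked gap is the subject of "sold".
Its filler is the fronted wh-phrase "who", at word 1.
(The other dependency links word 4 to a gap after word 5.)

1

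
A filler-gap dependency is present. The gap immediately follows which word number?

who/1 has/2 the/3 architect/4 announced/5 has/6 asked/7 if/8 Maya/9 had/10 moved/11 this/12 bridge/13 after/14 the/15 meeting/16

5

The displaced element is "who" (word 1).
It is linked across 1 clause boundary (Ø).
It functions as the subject of "asked", so the gap sits immediately after word 5 ("announced").
Base order: The architect has announced that who has asked if Maya had moved this bridge after the meeting.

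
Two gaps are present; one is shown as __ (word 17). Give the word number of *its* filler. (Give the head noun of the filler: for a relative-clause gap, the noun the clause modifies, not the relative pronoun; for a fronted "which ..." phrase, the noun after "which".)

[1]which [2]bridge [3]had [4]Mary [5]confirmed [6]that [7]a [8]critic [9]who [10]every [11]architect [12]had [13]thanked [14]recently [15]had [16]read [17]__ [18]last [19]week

2

The marked gap is the direct object of "read".
Its filler is the fronted wh-phrase "which bridge", at word 2.
(The other dependency links word 8 to a gap after word 13.)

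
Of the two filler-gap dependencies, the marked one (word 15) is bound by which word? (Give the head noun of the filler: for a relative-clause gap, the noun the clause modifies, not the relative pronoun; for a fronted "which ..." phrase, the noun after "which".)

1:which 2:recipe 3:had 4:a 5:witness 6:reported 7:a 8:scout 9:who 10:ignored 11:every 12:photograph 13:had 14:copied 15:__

The marked gap is the direct object of "copied".
Its filler is the fronted wh-phrase "which recipe", at word 2.
(The other dependency links word 8 to a gap after word 9.)

2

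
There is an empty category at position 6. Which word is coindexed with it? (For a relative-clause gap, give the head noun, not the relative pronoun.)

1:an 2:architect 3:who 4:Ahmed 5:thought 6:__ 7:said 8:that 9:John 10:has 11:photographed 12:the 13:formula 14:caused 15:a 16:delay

2

The gap at 6 is the subject of "said", inside a relative clause.
The relative pronoun is "who" (word 3); it is bound by the head noun immediately before it.
Its filler is the head noun "architect", at word 2.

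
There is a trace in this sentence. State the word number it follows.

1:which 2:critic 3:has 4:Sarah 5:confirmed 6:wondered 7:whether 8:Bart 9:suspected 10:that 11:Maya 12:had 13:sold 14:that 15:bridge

The displaced element is "which critic" (word 2).
It is linked across 1 clause boundary (Ø).
It functions as the subject of "wondered", so the gap sits immediately after word 5 ("confirmed").
Base order: Sarah has confirmed which critic wondered whether Bart suspected that Maya had sold that bridge.

5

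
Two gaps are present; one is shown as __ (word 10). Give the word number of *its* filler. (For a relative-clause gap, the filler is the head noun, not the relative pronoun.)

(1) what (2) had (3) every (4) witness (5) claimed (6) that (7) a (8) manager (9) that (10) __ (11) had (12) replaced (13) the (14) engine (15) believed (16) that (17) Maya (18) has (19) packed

8

The marked gap is inside the relative clause, the subject of "replaced".
Its filler is the head noun "manager" (via "that"), at word 8.
(The other dependency links word 1 to a gap after word 19.)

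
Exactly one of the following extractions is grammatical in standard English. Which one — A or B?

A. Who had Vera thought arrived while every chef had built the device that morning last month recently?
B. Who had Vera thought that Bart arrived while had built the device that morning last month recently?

A

In B, the wh-phrase is extracted from inside an adjunct island (introduced by "while"), which blocks movement.
In A, the extraction path crosses only that-complement boundaries, which are transparent.
So A is grammatical.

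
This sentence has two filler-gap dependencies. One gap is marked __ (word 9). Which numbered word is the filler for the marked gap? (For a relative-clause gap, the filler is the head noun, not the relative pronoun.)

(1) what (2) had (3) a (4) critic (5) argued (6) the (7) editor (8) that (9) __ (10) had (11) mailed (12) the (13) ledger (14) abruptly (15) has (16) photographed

7

The marked gap is inside the relative clause, the subject of "mailed".
Its filler is the head noun "editor" (via "that"), at word 7.
(The other dependency links word 1 to a gap after word 16.)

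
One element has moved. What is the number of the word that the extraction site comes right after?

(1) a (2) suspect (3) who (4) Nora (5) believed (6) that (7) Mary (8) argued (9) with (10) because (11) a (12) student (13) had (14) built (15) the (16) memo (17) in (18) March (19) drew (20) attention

The displaced element is "a suspect" (word 2).
It is linked across 1 clause boundary (that).
It functions as the object of the preposition "with" of "argued", so the gap sits immediately after word 9 ("with").
Base order: Nora believed that Mary argued with a suspect because a student had built the memo in March.

9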